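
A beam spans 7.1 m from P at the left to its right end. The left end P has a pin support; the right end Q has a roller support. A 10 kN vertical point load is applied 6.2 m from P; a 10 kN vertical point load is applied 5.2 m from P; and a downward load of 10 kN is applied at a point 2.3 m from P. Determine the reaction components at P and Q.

P_x = 0, P_y = 10.70 kN, Q_y = 19.30 kN

ΣM about P: Q_y·7.1 − 10·6.2 − 10·5.2 − 10·2.3 = 0 → Q_y = 137/7.1 = 19.2958 ≈ 19.30 kN.
ΣF_y = 0: P_y + 19.2958 − 10 − 10 − 10 = 0 → P_y = 10.70 kN.
ΣF_x = 0: no horizontal applied forces, so P_x = 0.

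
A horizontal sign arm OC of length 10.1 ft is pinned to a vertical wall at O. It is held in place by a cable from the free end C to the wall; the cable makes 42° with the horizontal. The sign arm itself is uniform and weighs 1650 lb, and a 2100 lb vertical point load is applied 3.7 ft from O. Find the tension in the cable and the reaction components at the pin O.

ΣM about O: T·sin42°·10.1 − 1650·5.05 − 2100·3.7 = 0 → T = 16102.5/(10.1·0.669131) = 2382.65 ≈ 2383 lb.
ΣF_x = 0: O_x − T·cos42° = 0 → O_x = 2382.65 × 0.743145 = 1771 lb.
ΣF_y = 0: O_y + T·sin42° − 1650 − 2100 = 0 → O_y = 3750 − 2382.65 × 0.669131 = 2156 lb.

T = 2383 lb, O_x = 1771 lb, O_y = 2156 lb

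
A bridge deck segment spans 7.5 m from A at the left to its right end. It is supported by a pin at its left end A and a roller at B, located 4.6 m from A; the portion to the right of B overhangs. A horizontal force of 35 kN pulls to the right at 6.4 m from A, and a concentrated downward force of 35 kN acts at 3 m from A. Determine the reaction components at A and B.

A_x = -35.00 kN, A_y = 12.17 kN, B_y = 22.83 kN

Taking moments about A: B_y·4.6 − 35·3 = 0 → B_y = 105/4.6 = 22.8261 ≈ 22.83 kN.
ΣF_y = 0: A_y + 22.8261 − 35 = 0 → A_y = 12.17 kN.
ΣF_x = 0: A_x + 35 = 0 → A_x = -35.00 kN.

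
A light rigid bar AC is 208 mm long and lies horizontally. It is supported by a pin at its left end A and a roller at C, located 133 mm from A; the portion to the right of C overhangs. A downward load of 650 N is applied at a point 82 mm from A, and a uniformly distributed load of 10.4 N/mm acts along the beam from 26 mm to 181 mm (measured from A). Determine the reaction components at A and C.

A_x = 0, A_y = 606.8 N, C_y = 1655 N

Resultant of the distributed load: 10.4 × 155 = 1612 N at 103.5 mm from A.
Moments about A: C_y·133 − 650·82 − (10.4·155)·103.5 = 0 → C_y = 220142/133 = 1655.2 ≈ 1655 N.
ΣF_y = 0: A_y + 1655.2 − 650 − 10.4·155 = 0 → A_y = 606.8 N.
ΣF_x = 0: no horizontal applied forces, so A_x = 0.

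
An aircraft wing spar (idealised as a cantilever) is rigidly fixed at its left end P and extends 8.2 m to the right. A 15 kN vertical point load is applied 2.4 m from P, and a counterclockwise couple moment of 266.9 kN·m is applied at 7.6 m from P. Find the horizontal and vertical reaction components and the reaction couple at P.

P_x = 0, P_y = 15.00 kN, M_P = -230.9 kN·m

ΣF_x = 0: P_x = 0.
ΣF_y = 0: P_y − 15 = 0 → P_y = 15.00 kN.
ΣM about P: M_P − 15·2.4 + 266.9 = 0 → M_P = -230.9 kN·m.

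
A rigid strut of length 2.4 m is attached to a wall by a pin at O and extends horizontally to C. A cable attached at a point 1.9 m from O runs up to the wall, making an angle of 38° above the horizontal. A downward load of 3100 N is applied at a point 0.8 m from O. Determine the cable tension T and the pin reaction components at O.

T = 2120 N, O_x = 1671 N, O_y = 1795 N

ΣM about O: T·sin38°·1.9 − 3100·0.8 = 0 → T = 2480/(1.9·0.615661) = 2120.1 ≈ 2120 N.
ΣF_x = 0: O_x − T·cos38° = 0 → O_x = 2120.1 × 0.788011 = 1671 N.
ΣF_y = 0: O_y + T·sin38° − 3100 = 0 → O_y = 3100 − 2120.1 × 0.615661 = 1795 N.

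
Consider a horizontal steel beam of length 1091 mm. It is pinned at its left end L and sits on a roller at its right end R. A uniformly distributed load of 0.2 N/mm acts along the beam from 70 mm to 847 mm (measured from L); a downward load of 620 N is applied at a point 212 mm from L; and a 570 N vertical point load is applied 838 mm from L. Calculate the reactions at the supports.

Resultant of the distributed load: 0.2 × 777 = 155.4 N at 458.5 mm from L.
ΣM about L: R_y·1091 − (0.2·777)·458.5 − 620·212 − 570·838 = 0 → R_y = 680350.9/1091 = 623.603 ≈ 623.6 N.
ΣF_y = 0: L_y + 623.603 − 0.2·777 − 620 − 570 = 0 → L_y = 721.8 N.
ΣF_x = 0: no horizontal applied forces, so L_x = 0.

L_x = 0, L_y = 721.8 N, R_y = 623.6 N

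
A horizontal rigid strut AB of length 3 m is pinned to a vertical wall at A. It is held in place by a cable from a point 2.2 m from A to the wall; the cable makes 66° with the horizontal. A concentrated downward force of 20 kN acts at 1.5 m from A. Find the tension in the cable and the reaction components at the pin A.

T = 14.93 kN, A_x = 6.071 kN, A_y = 6.364 kN

ΣM about A: T·sin66°·2.2 − 20·1.5 = 0 → T = 30/(2.2·0.913545) = 14.9269 ≈ 14.93 kN.
ΣF_x = 0: A_x − T·cos66° = 0 → A_x = 14.9269 × 0.406737 = 6.071 kN.
ΣF_y = 0: A_y + T·sin66° − 20 = 0 → A_y = 20 − 14.9269 × 0.913545 = 6.364 kN.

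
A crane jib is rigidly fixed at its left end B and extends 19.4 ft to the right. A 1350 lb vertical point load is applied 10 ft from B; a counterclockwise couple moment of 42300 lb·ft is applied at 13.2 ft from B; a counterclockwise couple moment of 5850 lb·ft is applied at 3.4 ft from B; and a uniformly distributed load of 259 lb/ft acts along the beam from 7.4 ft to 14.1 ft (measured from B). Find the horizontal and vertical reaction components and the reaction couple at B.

Resultant of the distributed load: 259 × 6.7 = 1735.3 lb at 10.75 ft from B.
ΣF_x = 0: B_x = 0.
ΣF_y = 0: B_y − 1350 − 259·6.7 = 0 → B_y = 3085 lb.
ΣM about B: M_B − 1350·10 + 42300 + 5850 − (259·6.7)·10.75 = 0 → M_B = -16000 lb·ft.

B_x = 0, B_y = 3085 lb, M_B = -16000 lb·ft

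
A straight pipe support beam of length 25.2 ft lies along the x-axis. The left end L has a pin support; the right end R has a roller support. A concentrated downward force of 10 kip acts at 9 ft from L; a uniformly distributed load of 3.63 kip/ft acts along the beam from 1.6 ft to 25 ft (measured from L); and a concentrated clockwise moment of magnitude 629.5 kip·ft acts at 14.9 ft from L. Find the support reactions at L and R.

L_x = 0, L_y = 21.56 kip, R_y = 73.38 kip

Resultant of the distributed load: 3.63 × 23.4 = 84.942 kip at 13.3 ft from L.
Moments about L: R_y·25.2 − 10·9 − (3.63·23.4)·13.3 − 629.5 = 0 → R_y = 1849.2286/25.2 = 73.3821 ≈ 73.38 kip.
ΣF_y = 0: L_y + 73.3821 − 10 − 3.63·23.4 = 0 → L_y = 21.56 kip.
ΣF_x = 0: no horizontal applied forces, so L_x = 0.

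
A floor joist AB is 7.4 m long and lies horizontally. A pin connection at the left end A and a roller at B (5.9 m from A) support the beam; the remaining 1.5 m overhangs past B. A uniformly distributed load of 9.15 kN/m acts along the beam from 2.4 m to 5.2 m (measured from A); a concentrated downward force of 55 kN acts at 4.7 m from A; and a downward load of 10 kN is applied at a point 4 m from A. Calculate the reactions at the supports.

A_x = 0, A_y = 23.53 kN, B_y = 67.09 kN

Resultant of the distributed load: 9.15 × 2.8 = 25.62 kN at 3.8 m from A.
ΣM about A: B_y·5.9 − (9.15·2.8)·3.8 − 55·4.7 − 10·4 = 0 → B_y = 395.856/5.9 = 67.0942 ≈ 67.09 kN.
ΣF_y = 0: A_y + 67.0942 − 9.15·2.8 − 55 − 10 = 0 → A_y = 23.53 kN.
ΣF_x = 0: no horizontal applied forces, so A_x = 0.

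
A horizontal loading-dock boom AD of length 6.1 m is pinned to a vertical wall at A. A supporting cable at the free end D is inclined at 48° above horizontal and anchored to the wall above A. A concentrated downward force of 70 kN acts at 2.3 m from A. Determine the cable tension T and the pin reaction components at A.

ΣM about A: T·sin48°·6.1 − 70·2.3 = 0 → T = 161/(6.1·0.743145) = 35.5159 ≈ 35.52 kN.
ΣF_x = 0: A_x − T·cos48° = 0 → A_x = 35.5159 × 0.669131 = 23.76 kN.
ΣF_y = 0: A_y + T·sin48° − 70 = 0 → A_y = 70 − 35.5159 × 0.743145 = 43.61 kN.

T = 35.52 kN, A_x = 23.76 kN, A_y = 43.61 kN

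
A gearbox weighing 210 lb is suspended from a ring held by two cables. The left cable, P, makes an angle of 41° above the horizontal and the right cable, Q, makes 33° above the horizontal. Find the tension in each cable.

T_P = 183.2 lb, T_Q = 164.9 lb

ΣF_x = 0: −T_P·cos41° + T_Q·cos33° = 0 → T_Q = 0.899888·T_P.
ΣF_y = 0: T_P·sin41° + T_Q·sin33° = 210.
Substitute: T_P·(0.656059 + 0.899888·0.544639) = 210 → T_P = 183.218 ≈ 183.2 lb.
Then T_Q = 0.899888 × 183.218 = 164.9 lb.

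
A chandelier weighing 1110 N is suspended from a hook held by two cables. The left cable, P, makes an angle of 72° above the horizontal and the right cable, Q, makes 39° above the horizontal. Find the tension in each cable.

T_P = 924.0 N, T_Q = 367.4 N

ΣF_x = 0: −T_P·cos72° + T_Q·cos39° = 0 → T_Q = 0.397631·T_P.
ΣF_y = 0: T_P·sin72° + T_Q·sin39° = 1110.
Substitute: T_P·(0.951057 + 0.397631·0.62932) = 1110 → T_P = 924.004 ≈ 924.0 N.
Then T_Q = 0.397631 × 924.004 = 367.4 N.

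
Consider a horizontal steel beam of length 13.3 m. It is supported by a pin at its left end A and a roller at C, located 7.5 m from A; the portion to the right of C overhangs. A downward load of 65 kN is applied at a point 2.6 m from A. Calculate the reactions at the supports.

Taking moments about A: C_y·7.5 − 65·2.6 = 0 → C_y = 169/7.5 = 22.5333 ≈ 22.53 kN.
ΣF_y = 0: A_y + 22.5333 − 65 = 0 → A_y = 42.47 kN.
ΣF_x = 0: no horizontal applied forces, so A_x = 0.

A_x = 0, A_y = 42.47 kN, C_y = 22.53 kN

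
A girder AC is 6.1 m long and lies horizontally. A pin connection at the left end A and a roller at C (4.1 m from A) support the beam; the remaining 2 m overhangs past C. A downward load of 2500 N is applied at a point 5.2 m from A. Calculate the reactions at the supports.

A_x = 0, A_y = -670.7 N, C_y = 3171 N

Moments about A: C_y·4.1 − 2500·5.2 = 0 → C_y = 13000/4.1 = 3170.73 ≈ 3171 N.
ΣF_y = 0: A_y + 3170.73 − 2500 = 0 → A_y = -670.7 N.
ΣF_x = 0: no horizontal applied forces, so A_x = 0.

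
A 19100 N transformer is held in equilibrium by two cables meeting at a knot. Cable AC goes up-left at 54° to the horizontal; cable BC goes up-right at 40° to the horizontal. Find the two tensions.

ΣF_x = 0: −T_AC·cos54° + T_BC·cos40° = 0 → T_BC = 0.767299·T_AC.
ΣF_y = 0: T_AC·sin54° + T_BC·sin40° = 19100.
Substitute: T_AC·(0.809017 + 0.767299·0.642788) = 19100 → T_AC = 14667.2 ≈ 14670 N.
Then T_BC = 0.767299 × 14667.2 = 11250 N.

T_AC = 14670 N, T_BC = 11250 N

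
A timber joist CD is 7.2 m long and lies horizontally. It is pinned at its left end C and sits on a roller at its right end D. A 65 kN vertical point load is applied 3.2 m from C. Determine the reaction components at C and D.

C_x = 0, C_y = 36.11 kN, D_y = 28.89 kN

Moments about C: D_y·7.2 − 65·3.2 = 0 → D_y = 208/7.2 = 28.8889 ≈ 28.89 kN.
ΣF_y = 0: C_y + 28.8889 − 65 = 0 → C_y = 36.11 kN.
ΣF_x = 0: no horizontal applied forces, so C_x = 0.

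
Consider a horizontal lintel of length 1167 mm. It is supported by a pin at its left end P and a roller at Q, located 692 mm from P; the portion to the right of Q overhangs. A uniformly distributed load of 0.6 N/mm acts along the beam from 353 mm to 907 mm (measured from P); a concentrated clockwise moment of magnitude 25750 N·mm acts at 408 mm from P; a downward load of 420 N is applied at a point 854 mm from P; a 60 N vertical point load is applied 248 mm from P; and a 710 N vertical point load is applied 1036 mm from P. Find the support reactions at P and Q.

Resultant of the distributed load: 0.6 × 554 = 332.4 N at 630 mm from P.
Taking moments about P: Q_y·692 − (0.6·554)·630 − 25750 − 420·854 − 60·248 − 710·1036 = 0 → Q_y = 1344282/692 = 1942.6 ≈ 1943 N.
ΣF_y = 0: P_y + 1942.6 − 0.6·554 − 420 − 60 − 710 = 0 → P_y = -420.2 N.
ΣF_x = 0: no horizontal applied forces, so P_x = 0.

P_x = 0, P_y = -420.2 N, Q_y = 1943 N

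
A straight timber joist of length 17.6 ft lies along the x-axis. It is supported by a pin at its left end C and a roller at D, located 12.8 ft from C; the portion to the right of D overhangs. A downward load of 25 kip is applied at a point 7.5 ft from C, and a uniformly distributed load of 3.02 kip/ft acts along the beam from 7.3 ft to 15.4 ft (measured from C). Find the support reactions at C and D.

Resultant of the distributed load: 3.02 × 8.1 = 24.462 kip at 11.35 ft from C.
Moments about C: D_y·12.8 − 25·7.5 − (3.02·8.1)·11.35 = 0 → D_y = 465.1437/12.8 = 36.3394 ≈ 36.34 kip.
ΣF_y = 0: C_y + 36.3394 − 25 − 3.02·8.1 = 0 → C_y = 13.12 kip.
ΣF_x = 0: no horizontal applied forces, so C_x = 0.

C_x = 0, C_y = 13.12 kip, D_y = 36.34 kip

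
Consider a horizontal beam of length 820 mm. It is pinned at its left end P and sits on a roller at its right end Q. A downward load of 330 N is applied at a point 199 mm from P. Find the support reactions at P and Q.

P_x = 0, P_y = 249.9 N, Q_y = 80.09 N

Moments about P: Q_y·820 − 330·199 = 0 → Q_y = 65670/820 = 80.0854 ≈ 80.09 N.
ΣF_y = 0: P_y + 80.0854 − 330 = 0 → P_y = 249.9 N.
ΣF_x = 0: no horizontal applied forces, so P_x = 0.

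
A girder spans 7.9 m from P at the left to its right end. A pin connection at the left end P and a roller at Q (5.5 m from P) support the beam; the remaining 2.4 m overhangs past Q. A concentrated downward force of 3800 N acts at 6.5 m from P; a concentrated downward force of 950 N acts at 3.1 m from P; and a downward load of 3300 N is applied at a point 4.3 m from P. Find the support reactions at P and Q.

P_x = 0, P_y = 443.6 N, Q_y = 7606 N

Taking moments about P: Q_y·5.5 − 3800·6.5 − 950·3.1 − 3300·4.3 = 0 → Q_y = 41835/5.5 = 7606.36 ≈ 7606 N.
ΣF_y = 0: P_y + 7606.36 − 3800 − 950 − 3300 = 0 → P_y = 443.6 N.
ΣF_x = 0: no horizontal applied forces, so P_x = 0.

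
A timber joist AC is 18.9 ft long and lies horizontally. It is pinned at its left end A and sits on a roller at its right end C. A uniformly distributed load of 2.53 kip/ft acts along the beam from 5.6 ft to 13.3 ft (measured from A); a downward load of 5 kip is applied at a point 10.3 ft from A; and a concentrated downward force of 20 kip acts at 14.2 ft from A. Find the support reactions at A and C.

A_x = 0, A_y = 16.99 kip, C_y = 27.49 kip

Resultant of the distributed load: 2.53 × 7.7 = 19.481 kip at 9.45 ft from A.
Taking moments about A: C_y·18.9 − (2.53·7.7)·9.45 − 5·10.3 − 20·14.2 = 0 → C_y = 519.59545/18.9 = 27.4918 ≈ 27.49 kip.
ΣF_y = 0: A_y + 27.4918 − 2.53·7.7 − 5 − 20 = 0 → A_y = 16.99 kip.
ΣF_x = 0: no horizontal applied forces, so A_x = 0.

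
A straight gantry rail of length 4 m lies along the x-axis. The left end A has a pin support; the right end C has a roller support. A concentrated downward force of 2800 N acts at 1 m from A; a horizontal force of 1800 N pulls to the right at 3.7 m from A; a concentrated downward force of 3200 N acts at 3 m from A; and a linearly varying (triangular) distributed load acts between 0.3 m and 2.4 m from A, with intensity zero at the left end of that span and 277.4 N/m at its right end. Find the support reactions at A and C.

A_x = -1800 N, A_y = 3067 N, C_y = 3224 N

Resultant of the triangular load: ½ × 277.4 × 2.1 = 291.27 N, acting at 1.7 m from A (one-third of the span from the peak).
ΣM about A: C_y·4 − 2800·1 − 3200·3 − (½·277.4·2.1)·1.7 = 0 → C_y = 12895.159/4 = 3223.79 ≈ 3224 N.
ΣF_y = 0: A_y + 3223.79 − 2800 − 3200 − ½·277.4·2.1 = 0 → A_y = 3067 N.
ΣF_x = 0: A_x + 1800 = 0 → A_x = -1800 N.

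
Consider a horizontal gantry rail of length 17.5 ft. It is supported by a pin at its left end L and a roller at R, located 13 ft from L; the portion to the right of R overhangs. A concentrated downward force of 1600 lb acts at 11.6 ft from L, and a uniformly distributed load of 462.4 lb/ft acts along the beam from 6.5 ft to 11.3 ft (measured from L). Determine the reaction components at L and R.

Resultant of the distributed load: 462.4 × 4.8 = 2219.52 lb at 8.9 ft from L.
Taking moments about L: R_y·13 − 1600·11.6 − (462.4·4.8)·8.9 = 0 → R_y = 38313.728/13 = 2947.21 ≈ 2947 lb.
ΣF_y = 0: L_y + 2947.21 − 1600 − 462.4·4.8 = 0 → L_y = 872.3 lb.
ΣF_x = 0: no horizontal applied forces, so L_x = 0.

L_x = 0, L_y = 872.3 lb, R_y = 2947 lb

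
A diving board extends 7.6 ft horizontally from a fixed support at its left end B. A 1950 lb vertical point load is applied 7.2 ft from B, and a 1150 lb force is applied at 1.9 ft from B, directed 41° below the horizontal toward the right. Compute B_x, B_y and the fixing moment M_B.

B_x = -867.9 lb, B_y = 2704 lb, M_B = 15470 lb·ft

ΣF_x = 0: B_x + 1150·cos41° = 0 → B_x = -867.9 lb.
ΣF_y = 0: B_y − 1950 − 1150·sin41° = 0 → B_y = 2704 lb.
ΣM about B: M_B − 1950·7.2 − 1150·sin41°·1.9 = 0 → M_B = 15470 lb·ft.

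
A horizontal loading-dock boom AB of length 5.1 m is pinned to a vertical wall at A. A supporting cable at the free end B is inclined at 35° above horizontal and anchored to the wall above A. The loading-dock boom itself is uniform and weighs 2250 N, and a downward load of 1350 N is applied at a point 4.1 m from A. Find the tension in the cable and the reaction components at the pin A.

ΣM about A: T·sin35°·5.1 − 2250·2.55 − 1350·4.1 = 0 → T = 11272.5/(5.1·0.573576) = 3853.53 ≈ 3854 N.
ΣF_x = 0: A_x − T·cos35° = 0 → A_x = 3853.53 × 0.819152 = 3157 N.
ΣF_y = 0: A_y + T·sin35° − 2250 − 1350 = 0 → A_y = 3600 − 3853.53 × 0.573576 = 1390 N.

T = 3854 N, A_x = 3157 N, A_y = 1390 N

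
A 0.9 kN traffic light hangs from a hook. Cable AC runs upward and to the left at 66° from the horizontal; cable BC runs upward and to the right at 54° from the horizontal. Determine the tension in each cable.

ΣF_x = 0: −T_AC·cos66° + T_BC·cos54° = 0 → T_BC = 0.691982·T_AC.
ΣF_y = 0: T_AC·sin66° + T_BC·sin54° = 0.9.
Substitute: T_AC·(0.913545 + 0.691982·0.809017) = 0.9 → T_AC = 0.610844 ≈ 0.6108 kN.
Then T_BC = 0.691982 × 0.610844 = 0.4227 kN.

T_AC = 0.6108 kN, T_BC = 0.4227 kN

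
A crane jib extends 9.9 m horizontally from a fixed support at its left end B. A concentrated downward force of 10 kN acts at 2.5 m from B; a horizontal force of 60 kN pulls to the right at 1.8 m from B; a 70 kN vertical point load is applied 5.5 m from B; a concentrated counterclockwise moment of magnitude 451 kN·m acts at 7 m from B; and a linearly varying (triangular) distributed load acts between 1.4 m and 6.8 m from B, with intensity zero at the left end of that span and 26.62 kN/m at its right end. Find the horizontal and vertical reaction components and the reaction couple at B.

B_x = -60.00 kN, B_y = 151.9 kN, M_B = 318.4 kN·m

Resultant of the triangular load: ½ × 26.62 × 5.4 = 71.874 kN, acting at 5 m from B (one-third of the span from the peak).
ΣF_x = 0: B_x + 60 = 0 → B_x = -60.00 kN.
ΣF_y = 0: B_y − 10 − 70 − ½·26.62·5.4 = 0 → B_y = 151.9 kN.
ΣM about B: M_B − 10·2.5 − 70·5.5 + 451 − (½·26.62·5.4)·5 = 0 → M_B = 318.4 kN·m.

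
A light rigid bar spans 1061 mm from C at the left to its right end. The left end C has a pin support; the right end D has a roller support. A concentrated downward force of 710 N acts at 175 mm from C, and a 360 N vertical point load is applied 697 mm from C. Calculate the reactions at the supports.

C_x = 0, C_y = 716.4 N, D_y = 353.6 N

ΣM about C: D_y·1061 − 710·175 − 360·697 = 0 → D_y = 375170/1061 = 353.6 N.
ΣF_y = 0: C_y + 353.6 − 710 − 360 = 0 → C_y = 716.4 N.
ΣF_x = 0: no horizontal applied forces, so C_x = 0.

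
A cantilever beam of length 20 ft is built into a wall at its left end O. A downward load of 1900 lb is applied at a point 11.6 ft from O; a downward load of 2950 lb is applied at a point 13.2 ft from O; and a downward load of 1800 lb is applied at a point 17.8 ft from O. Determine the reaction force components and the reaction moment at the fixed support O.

ΣF_x = 0: O_x = 0.
ΣF_y = 0: O_y − 1900 − 2950 − 1800 = 0 → O_y = 6650 lb.
ΣM about O: M_O − 1900·11.6 − 2950·13.2 − 1800·17.8 = 0 → M_O = 93020 lb·ft.

O_x = 0, O_y = 6650 lb, M_O = 93020 lb·ft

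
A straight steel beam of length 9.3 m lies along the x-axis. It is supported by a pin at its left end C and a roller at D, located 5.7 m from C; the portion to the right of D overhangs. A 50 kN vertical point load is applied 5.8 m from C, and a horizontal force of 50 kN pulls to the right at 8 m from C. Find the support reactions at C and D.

C_x = -50.00 kN, C_y = -0.8772 kN, D_y = 50.88 kN

Moments about C: D_y·5.7 − 50·5.8 = 0 → D_y = 290/5.7 = 50.8772 ≈ 50.88 kN.
ΣF_y = 0: C_y + 50.8772 − 50 = 0 → C_y = -0.8772 kN.
ΣF_x = 0: C_x + 50 = 0 → C_x = -50.00 kN.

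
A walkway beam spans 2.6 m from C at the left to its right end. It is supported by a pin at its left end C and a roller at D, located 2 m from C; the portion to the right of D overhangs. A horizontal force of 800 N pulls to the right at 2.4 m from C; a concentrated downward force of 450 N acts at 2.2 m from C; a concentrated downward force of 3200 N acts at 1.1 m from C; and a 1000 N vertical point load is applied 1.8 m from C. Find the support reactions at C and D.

Taking moments about C: D_y·2 − 450·2.2 − 3200·1.1 − 1000·1.8 = 0 → D_y = 6310/2 = 3155 N.
ΣF_y = 0: C_y + 3155 − 450 − 3200 − 1000 = 0 → C_y = 1495 N.
ΣF_x = 0: C_x + 800 = 0 → C_x = -800.0 N.

C_x = -800.0 N, C_y = 1495 N, D_y = 3155 N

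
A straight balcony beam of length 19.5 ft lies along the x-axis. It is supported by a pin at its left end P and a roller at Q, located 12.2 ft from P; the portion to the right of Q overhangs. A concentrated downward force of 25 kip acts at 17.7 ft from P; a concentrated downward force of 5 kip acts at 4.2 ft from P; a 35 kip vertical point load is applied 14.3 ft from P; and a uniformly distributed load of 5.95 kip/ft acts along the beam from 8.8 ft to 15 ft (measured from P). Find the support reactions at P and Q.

P_x = 0, P_y = -13.11 kip, Q_y = 115.0 kip

Resultant of the distributed load: 5.95 × 6.2 = 36.89 kip at 11.9 ft from P.
ΣM about P: Q_y·12.2 − 25·17.7 − 5·4.2 − 35·14.3 − (5.95·6.2)·11.9 = 0 → Q_y = 1402.991/12.2 = 114.999 ≈ 115.0 kip.
ΣF_y = 0: P_y + 114.999 − 25 − 5 − 35 − 5.95·6.2 = 0 → P_y = -13.11 kip.
ΣF_x = 0: no horizontal applied forces, so P_x = 0.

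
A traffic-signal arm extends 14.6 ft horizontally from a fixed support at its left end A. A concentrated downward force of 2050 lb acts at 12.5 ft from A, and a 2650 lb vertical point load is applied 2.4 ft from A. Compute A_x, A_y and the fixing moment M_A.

ΣF_x = 0: A_x = 0.
ΣF_y = 0: A_y − 2050 − 2650 = 0 → A_y = 4700 lb.
ΣM about A: M_A − 2050·12.5 − 2650·2.4 = 0 → M_A = 31980 lb·ft.

A_x = 0, A_y = 4700 lb, M_A = 31980 lb·ft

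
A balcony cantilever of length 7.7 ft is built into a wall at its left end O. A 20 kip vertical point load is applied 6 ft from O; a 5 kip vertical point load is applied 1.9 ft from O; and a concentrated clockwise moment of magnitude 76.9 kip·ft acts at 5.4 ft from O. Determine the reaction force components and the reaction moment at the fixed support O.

O_x = 0, O_y = 25.00 kip, M_O = 206.4 kip·ft

ΣF_x = 0: O_x = 0.
ΣF_y = 0: O_y − 20 − 5 = 0 → O_y = 25.00 kip.
ΣM about O: M_O − 20·6 − 5·1.9 − 76.9 = 0 → M_O = 206.4 kip·ft.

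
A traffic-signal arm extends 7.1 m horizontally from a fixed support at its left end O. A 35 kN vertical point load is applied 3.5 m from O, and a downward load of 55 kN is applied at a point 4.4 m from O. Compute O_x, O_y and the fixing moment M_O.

ΣF_x = 0: O_x = 0.
ΣF_y = 0: O_y − 35 − 55 = 0 → O_y = 90.00 kN.
ΣM about O: M_O − 35·3.5 − 55·4.4 = 0 → M_O = 364.5 kN·m.

O_x = 0, O_y = 90.00 kN, M_O = 364.5 kN·m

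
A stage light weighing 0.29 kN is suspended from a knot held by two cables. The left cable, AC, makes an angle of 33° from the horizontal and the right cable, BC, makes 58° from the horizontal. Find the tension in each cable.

ΣF_x = 0: −T_AC·cos33° + T_BC·cos58° = 0 → T_BC = 1.58264·T_AC.
ΣF_y = 0: T_AC·sin33° + T_BC·sin58° = 0.29.
Substitute: T_AC·(0.544639 + 1.58264·0.848048) = 0.29 → T_AC = 0.1537 kN.
Then T_BC = 1.58264 × 0.1537 = 0.2433 kN.

T_AC = 0.1537 kN, T_BC = 0.2433 kN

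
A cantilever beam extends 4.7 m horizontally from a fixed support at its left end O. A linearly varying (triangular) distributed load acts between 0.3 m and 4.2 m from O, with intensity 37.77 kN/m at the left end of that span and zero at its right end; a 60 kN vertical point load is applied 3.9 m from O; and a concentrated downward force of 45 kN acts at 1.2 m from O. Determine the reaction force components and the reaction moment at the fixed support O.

Resultant of the triangular load: ½ × 37.77 × 3.9 = 73.6515 kN, acting at 1.6 m from O (one-third of the span from the peak).
ΣF_x = 0: O_x = 0.
ΣF_y = 0: O_y − ½·37.77·3.9 − 60 − 45 = 0 → O_y = 178.7 kN.
ΣM about O: M_O − (½·37.77·3.9)·1.6 − 60·3.9 − 45·1.2 = 0 → M_O = 405.8 kN·m.

O_x = 0, O_y = 178.7 kN, M_O = 405.8 kN·m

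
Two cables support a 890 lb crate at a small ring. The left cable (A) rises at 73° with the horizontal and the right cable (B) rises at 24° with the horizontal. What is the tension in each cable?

T_A = 819.2 lb, T_B = 262.2 lb

ΣF_x = 0: −T_A·cos73° + T_B·cos24° = 0 → T_B = 0.320041·T_A.
ΣF_y = 0: T_A·sin73° + T_B·sin24° = 890.
Substitute: T_A·(0.956305 + 0.320041·0.406737) = 890 → T_A = 819.161 ≈ 819.2 lb.
Then T_B = 0.320041 × 819.161 = 262.2 lb.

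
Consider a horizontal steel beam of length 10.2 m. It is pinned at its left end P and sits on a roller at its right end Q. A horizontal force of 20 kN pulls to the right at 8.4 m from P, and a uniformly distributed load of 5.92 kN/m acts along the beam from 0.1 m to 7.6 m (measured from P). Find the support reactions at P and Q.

P_x = -20.00 kN, P_y = 27.64 kN, Q_y = 16.76 kN

Resultant of the distributed load: 5.92 × 7.5 = 44.4 kN at 3.85 m from P.
Moments about P: Q_y·10.2 − (5.92·7.5)·3.85 = 0 → Q_y = 170.94/10.2 = 16.7588 ≈ 16.76 kN.
ΣF_y = 0: P_y + 16.7588 − 5.92·7.5 = 0 → P_y = 27.64 kN.
ΣF_x = 0: P_x + 20 = 0 → P_x = -20.00 kN.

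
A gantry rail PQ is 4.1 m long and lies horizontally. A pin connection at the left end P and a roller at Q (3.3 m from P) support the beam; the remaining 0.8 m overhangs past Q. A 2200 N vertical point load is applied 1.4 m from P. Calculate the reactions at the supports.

ΣM about P: Q_y·3.3 − 2200·1.4 = 0 → Q_y = 3080/3.3 = 933.333 ≈ 933.3 N.
ΣF_y = 0: P_y + 933.333 − 2200 = 0 → P_y = 1267 N.
ΣF_x = 0: no horizontal applied forces, so P_x = 0.

P_x = 0, P_y = 1267 N, Q_y = 933.3 N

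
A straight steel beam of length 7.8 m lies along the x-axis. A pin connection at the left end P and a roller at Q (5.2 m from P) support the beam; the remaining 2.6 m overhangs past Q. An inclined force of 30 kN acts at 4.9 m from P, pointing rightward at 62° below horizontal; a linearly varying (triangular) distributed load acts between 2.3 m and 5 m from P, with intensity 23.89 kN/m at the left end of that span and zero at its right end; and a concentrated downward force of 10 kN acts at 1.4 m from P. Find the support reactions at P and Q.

Resultant of the triangular load: ½ × 23.89 × 2.7 = 32.2515 kN, acting at 3.2 m from P (one-third of the span from the peak).
ΣM about P: Q_y·5.2 − 30·sin62°·4.9 − (½·23.89·2.7)·3.2 − 10·1.4 = 0 → Q_y = 246.998/5.2 = 47.4996 ≈ 47.50 kN.
ΣF_y = 0: P_y + 47.4996 − 30·sin62° − ½·23.89·2.7 − 10 = 0 → P_y = 21.24 kN.
ΣF_x = 0: P_x + 30·cos62° = 0 → P_x = -14.08 kN.

P_x = -14.08 kN, P_y = 21.24 kN, Q_y = 47.50 kN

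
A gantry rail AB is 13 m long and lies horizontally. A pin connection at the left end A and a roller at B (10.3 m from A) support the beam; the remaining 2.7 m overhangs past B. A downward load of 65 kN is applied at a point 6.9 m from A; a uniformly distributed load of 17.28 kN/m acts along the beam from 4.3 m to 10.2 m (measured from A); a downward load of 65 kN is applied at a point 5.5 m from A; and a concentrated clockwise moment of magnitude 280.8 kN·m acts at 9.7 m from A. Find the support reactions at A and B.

A_x = 0, A_y = 54.68 kN, B_y = 177.3 kN

Resultant of the distributed load: 17.28 × 5.9 = 101.952 kN at 7.25 m from A.
Moments about A: B_y·10.3 − 65·6.9 − (17.28·5.9)·7.25 − 65·5.5 − 280.8 = 0 → B_y = 1825.952/10.3 = 177.277 ≈ 177.3 kN.
ΣF_y = 0: A_y + 177.277 − 65 − 17.28·5.9 − 65 = 0 → A_y = 54.68 kN.
ΣF_x = 0: no horizontal applied forces, so A_x = 0.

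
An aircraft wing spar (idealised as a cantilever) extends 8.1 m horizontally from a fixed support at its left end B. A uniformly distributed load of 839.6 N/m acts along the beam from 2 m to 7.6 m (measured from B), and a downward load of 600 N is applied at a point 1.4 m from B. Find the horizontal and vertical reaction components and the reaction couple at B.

B_x = 0, B_y = 5302 N, M_B = 23410 N·m

Resultant of the distributed load: 839.6 × 5.6 = 4701.76 N at 4.8 m from B.
ΣF_x = 0: B_x = 0.
ΣF_y = 0: B_y − 839.6·5.6 − 600 = 0 → B_y = 5302 N.
ΣM about B: M_B − (839.6·5.6)·4.8 − 600·1.4 = 0 → M_B = 23410 N·m.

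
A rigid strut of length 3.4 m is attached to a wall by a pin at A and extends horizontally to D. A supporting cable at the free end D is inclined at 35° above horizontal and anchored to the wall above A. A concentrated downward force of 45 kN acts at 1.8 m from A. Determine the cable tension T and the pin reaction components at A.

T = 41.54 kN, A_x = 34.02 kN, A_y = 21.18 kN

ΣM about A: T·sin35°·3.4 − 45·1.8 = 0 → T = 81/(3.4·0.573576) = 41.5351 ≈ 41.54 kN.
ΣF_x = 0: A_x − T·cos35° = 0 → A_x = 41.5351 × 0.819152 = 34.02 kN.
ΣF_y = 0: A_y + T·sin35° − 45 = 0 → A_y = 45 − 41.5351 × 0.573576 = 21.18 kN.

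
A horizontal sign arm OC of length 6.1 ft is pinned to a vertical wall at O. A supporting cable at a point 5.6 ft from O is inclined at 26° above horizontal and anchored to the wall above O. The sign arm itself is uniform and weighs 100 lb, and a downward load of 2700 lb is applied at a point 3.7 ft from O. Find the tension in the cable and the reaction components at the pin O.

ΣM about O: T·sin26°·5.6 − 100·3.05 − 2700·3.7 = 0 → T = 10295/(5.6·0.438371) = 4193.69 ≈ 4194 lb.
ΣF_x = 0: O_x − T·cos26° = 0 → O_x = 4193.69 × 0.898794 = 3769 lb.
ΣF_y = 0: O_y + T·sin26° − 100 − 2700 = 0 → O_y = 2800 − 4193.69 × 0.438371 = 961.6 lb.

T = 4194 lb, O_x = 3769 lb, O_y = 961.6 lb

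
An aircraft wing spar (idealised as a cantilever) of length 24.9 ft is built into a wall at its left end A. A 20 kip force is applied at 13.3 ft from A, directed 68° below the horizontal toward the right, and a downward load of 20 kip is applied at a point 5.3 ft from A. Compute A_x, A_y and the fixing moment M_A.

ΣF_x = 0: A_x + 20·cos68° = 0 → A_x = -7.492 kip.
ΣF_y = 0: A_y − 20·sin68° − 20 = 0 → A_y = 38.54 kip.
ΣM about A: M_A − 20·sin68°·13.3 − 20·5.3 = 0 → M_A = 352.6 kip·ft.

A_x = -7.492 kip, A_y = 38.54 kip, M_A = 352.6 kip·ft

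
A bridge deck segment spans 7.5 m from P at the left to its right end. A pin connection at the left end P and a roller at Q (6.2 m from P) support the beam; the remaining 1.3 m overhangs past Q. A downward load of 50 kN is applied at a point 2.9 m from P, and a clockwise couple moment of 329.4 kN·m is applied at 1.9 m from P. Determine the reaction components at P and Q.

ΣM about P: Q_y·6.2 − 50·2.9 − 329.4 = 0 → Q_y = 474.4/6.2 = 76.5161 ≈ 76.52 kN.
ΣF_y = 0: P_y + 76.5161 − 50 = 0 → P_y = -26.52 kN.
ΣF_x = 0: no horizontal applied forces, so P_x = 0.

P_x = 0, P_y = -26.52 kN, Q_y = 76.52 kN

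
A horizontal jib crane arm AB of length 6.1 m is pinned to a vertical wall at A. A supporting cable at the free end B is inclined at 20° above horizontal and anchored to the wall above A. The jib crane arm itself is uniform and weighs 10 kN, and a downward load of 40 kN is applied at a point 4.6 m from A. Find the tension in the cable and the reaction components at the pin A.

ΣM about A: T·sin20°·6.1 − 10·3.05 − 40·4.6 = 0 → T = 214.5/(6.1·0.34202) = 102.813 ≈ 102.8 kN.
ΣF_x = 0: A_x − T·cos20° = 0 → A_x = 102.813 × 0.939693 = 96.61 kN.
ΣF_y = 0: A_y + T·sin20° − 10 − 40 = 0 → A_y = 50 − 102.813 × 0.34202 = 14.84 kN.

T = 102.8 kN, A_x = 96.61 kN, A_y = 14.84 kN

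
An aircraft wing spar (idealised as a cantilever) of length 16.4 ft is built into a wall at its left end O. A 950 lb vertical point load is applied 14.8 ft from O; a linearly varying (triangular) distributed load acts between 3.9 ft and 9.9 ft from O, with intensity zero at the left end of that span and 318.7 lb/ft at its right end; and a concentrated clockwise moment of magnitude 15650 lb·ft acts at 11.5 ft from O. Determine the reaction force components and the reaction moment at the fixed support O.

Resultant of the triangular load: ½ × 318.7 × 6 = 956.1 lb, acting at 7.9 ft from O (one-third of the span from the peak).
ΣF_x = 0: O_x = 0.
ΣF_y = 0: O_y − 950 − ½·318.7·6 = 0 → O_y = 1906 lb.
ΣM about O: M_O − 950·14.8 − (½·318.7·6)·7.9 − 15650 = 0 → M_O = 37260 lb·ft.

O_x = 0, O_y = 1906 lb, M_O = 37260 lb·ft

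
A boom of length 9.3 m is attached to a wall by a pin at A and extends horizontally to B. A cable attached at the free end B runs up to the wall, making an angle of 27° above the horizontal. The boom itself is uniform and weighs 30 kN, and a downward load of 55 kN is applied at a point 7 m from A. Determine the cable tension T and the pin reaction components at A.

ΣM about A: T·sin27°·9.3 − 30·4.65 − 55·7 = 0 → T = 524.5/(9.3·0.45399) = 124.227 ≈ 124.2 kN.
ΣF_x = 0: A_x − T·cos27° = 0 → A_x = 124.227 × 0.891007 = 110.7 kN.
ΣF_y = 0: A_y + T·sin27° − 30 − 55 = 0 → A_y = 85 − 124.227 × 0.45399 = 28.60 kN.

T = 124.2 kN, A_x = 110.7 kN, A_y = 28.60 kN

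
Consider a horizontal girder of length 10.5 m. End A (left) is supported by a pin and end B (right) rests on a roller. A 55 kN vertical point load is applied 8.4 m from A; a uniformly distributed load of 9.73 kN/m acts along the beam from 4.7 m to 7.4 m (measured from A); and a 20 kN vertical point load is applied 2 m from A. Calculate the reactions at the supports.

Resultant of the distributed load: 9.73 × 2.7 = 26.271 kN at 6.05 m from A.
Moments about A: B_y·10.5 − 55·8.4 − (9.73·2.7)·6.05 − 20·2 = 0 → B_y = 660.93955/10.5 = 62.9466 ≈ 62.95 kN.
ΣF_y = 0: A_y + 62.9466 − 55 − 9.73·2.7 − 20 = 0 → A_y = 38.32 kN.
ΣF_x = 0: no horizontal applied forces, so A_x = 0.

A_x = 0, A_y = 38.32 kN, B_y = 62.95 kN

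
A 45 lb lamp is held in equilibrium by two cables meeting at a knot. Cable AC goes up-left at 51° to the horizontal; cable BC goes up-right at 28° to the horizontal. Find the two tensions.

ΣF_x = 0: −T_AC·cos51° + T_BC·cos28° = 0 → T_BC = 0.712749·T_AC.
ΣF_y = 0: T_AC·sin51° + T_BC·sin28° = 45.
Substitute: T_AC·(0.777146 + 0.712749·0.469472) = 45 → T_AC = 40.4763 ≈ 40.48 lb.
Then T_BC = 0.712749 × 40.4763 = 28.85 lb.

T_AC = 40.48 lb, T_BC = 28.85 lb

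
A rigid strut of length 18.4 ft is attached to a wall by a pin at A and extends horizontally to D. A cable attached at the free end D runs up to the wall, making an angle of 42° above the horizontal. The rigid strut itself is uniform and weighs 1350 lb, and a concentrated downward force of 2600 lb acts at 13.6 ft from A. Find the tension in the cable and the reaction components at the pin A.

T = 3881 lb, A_x = 2884 lb, A_y = 1353 lb

ΣM about A: T·sin42°·18.4 − 1350·9.2 − 2600·13.6 = 0 → T = 47780/(18.4·0.669131) = 3880.76 ≈ 3881 lb.
ΣF_x = 0: A_x − T·cos42° = 0 → A_x = 3880.76 × 0.743145 = 2884 lb.
ΣF_y = 0: A_y + T·sin42° − 1350 − 2600 = 0 → A_y = 3950 − 3880.76 × 0.669131 = 1353 lb.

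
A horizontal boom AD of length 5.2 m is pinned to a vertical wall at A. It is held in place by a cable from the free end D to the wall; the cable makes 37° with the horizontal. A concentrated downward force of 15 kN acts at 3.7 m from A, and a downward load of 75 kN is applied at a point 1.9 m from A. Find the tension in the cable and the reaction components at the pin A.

T = 63.27 kN, A_x = 50.53 kN, A_y = 51.92 kN

ΣM about A: T·sin37°·5.2 − 15·3.7 − 75·1.9 = 0 → T = 198/(5.2·0.601815) = 63.2701 ≈ 63.27 kN.
ΣF_x = 0: A_x − T·cos37° = 0 → A_x = 63.2701 × 0.798636 = 50.53 kN.
ΣF_y = 0: A_y + T·sin37° − 15 − 75 = 0 → A_y = 90 − 63.2701 × 0.601815 = 51.92 kN.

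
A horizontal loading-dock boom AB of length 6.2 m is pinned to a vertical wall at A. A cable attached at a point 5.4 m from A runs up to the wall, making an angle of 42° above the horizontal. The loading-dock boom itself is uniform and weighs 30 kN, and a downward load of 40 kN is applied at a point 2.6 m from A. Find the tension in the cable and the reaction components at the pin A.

ΣM about A: T·sin42°·5.4 − 30·3.1 − 40·2.6 = 0 → T = 197/(5.4·0.669131) = 54.5207 ≈ 54.52 kN.
ΣF_x = 0: A_x − T·cos42° = 0 → A_x = 54.5207 × 0.743145 = 40.52 kN.
ΣF_y = 0: A_y + T·sin42° − 30 − 40 = 0 → A_y = 70 − 54.5207 × 0.669131 = 33.52 kN.

T = 54.52 kN, A_x = 40.52 kN, A_y = 33.52 kN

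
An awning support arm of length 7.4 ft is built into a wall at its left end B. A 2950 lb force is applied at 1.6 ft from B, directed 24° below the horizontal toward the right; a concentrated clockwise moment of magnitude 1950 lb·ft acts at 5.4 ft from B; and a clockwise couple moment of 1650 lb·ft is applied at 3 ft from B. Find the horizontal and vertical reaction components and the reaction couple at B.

B_x = -2695 lb, B_y = 1200 lb, M_B = 5520 lb·ft

ΣF_x = 0: B_x + 2950·cos24° = 0 → B_x = -2695 lb.
ΣF_y = 0: B_y − 2950·sin24° = 0 → B_y = 1200 lb.
ΣM about B: M_B − 2950·sin24°·1.6 − 1950 − 1650 = 0 → M_B = 5520 lb·ft.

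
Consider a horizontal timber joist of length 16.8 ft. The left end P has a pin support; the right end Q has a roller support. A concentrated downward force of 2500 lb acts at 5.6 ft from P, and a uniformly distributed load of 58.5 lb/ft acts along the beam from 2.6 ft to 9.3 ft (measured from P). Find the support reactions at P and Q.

Resultant of the distributed load: 58.5 × 6.7 = 391.95 lb at 5.95 ft from P.
ΣM about P: Q_y·16.8 − 2500·5.6 − (58.5·6.7)·5.95 = 0 → Q_y = 16332.1025/16.8 = 972.149 ≈ 972.1 lb.
ΣF_y = 0: P_y + 972.149 − 2500 − 58.5·6.7 = 0 → P_y = 1920 lb.
ΣF_x = 0: no horizontal applied forces, so P_x = 0.

P_x = 0, P_y = 1920 lb, Q_y = 972.1 lb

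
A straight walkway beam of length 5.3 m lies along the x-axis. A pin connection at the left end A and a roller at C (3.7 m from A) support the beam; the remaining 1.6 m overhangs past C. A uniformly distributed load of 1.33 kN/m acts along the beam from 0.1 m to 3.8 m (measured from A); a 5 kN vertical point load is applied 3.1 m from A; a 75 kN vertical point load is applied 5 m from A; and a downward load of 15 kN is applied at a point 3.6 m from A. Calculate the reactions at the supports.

Resultant of the distributed load: 1.33 × 3.7 = 4.921 kN at 1.95 m from A.
ΣM about A: C_y·3.7 − (1.33·3.7)·1.95 − 5·3.1 − 75·5 − 15·3.6 = 0 → C_y = 454.09595/3.7 = 122.729 ≈ 122.7 kN.
ΣF_y = 0: A_y + 122.729 − 1.33·3.7 − 5 − 75 − 15 = 0 → A_y = -22.81 kN.
ΣF_x = 0: no horizontal applied forces, so A_x = 0.

A_x = 0, A_y = -22.81 kN, C_y = 122.7 kN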